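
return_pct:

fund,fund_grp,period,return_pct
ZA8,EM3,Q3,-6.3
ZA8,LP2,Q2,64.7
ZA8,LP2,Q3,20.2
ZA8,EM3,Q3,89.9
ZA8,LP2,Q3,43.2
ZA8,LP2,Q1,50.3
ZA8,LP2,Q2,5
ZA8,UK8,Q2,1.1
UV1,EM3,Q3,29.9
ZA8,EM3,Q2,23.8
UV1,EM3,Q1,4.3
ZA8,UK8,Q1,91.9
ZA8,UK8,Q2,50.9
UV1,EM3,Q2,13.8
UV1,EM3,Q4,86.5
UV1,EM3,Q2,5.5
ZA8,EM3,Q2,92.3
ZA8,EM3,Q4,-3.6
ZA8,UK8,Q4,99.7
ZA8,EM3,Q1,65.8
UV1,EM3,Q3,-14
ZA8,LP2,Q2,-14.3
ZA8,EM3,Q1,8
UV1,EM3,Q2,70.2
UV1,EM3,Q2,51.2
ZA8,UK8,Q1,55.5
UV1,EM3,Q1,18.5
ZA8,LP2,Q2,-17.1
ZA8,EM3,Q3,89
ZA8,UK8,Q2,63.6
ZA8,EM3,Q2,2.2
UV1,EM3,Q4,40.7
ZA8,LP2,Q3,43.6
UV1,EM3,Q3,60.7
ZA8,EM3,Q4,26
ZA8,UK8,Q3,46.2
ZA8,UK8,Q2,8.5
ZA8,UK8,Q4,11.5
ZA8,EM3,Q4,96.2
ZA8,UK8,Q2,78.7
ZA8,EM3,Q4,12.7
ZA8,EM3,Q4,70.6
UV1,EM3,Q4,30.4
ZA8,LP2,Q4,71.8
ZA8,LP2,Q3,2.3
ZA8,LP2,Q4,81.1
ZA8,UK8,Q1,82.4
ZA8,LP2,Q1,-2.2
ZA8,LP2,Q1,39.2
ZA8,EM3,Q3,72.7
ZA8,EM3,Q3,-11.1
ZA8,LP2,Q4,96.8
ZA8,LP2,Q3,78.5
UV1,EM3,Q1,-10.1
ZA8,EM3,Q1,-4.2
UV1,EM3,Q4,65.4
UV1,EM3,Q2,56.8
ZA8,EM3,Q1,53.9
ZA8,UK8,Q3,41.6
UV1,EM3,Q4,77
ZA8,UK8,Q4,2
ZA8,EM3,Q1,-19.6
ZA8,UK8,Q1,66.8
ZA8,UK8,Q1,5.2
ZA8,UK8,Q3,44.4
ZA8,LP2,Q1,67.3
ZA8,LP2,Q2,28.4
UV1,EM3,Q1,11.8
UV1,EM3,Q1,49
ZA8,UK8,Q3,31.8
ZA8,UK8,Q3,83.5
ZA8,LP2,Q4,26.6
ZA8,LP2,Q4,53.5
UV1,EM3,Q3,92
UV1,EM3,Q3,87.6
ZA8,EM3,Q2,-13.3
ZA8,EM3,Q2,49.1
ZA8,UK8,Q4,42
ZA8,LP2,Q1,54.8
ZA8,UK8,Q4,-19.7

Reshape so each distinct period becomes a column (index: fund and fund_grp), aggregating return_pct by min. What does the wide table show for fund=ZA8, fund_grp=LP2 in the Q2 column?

-17.1

Rows with fund=ZA8, fund_grp=LP2 and period=Q2: return_pct values are 64.7, 5, -14.3, -17.1, 28.4.
min(64.7, 5, -14.3, -17.1, 28.4) = -17.1.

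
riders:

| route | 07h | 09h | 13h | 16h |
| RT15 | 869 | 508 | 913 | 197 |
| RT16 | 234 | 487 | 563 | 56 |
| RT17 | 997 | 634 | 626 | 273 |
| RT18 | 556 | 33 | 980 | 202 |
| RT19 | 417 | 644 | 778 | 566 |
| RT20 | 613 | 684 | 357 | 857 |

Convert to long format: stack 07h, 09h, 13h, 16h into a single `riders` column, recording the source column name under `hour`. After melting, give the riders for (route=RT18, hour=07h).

Unpivoting turns each (route, wide-column) pair into one long row.
The wide cell at row RT18, column 07h holds 556, so the long row (RT18, 07h) has riders=556.

556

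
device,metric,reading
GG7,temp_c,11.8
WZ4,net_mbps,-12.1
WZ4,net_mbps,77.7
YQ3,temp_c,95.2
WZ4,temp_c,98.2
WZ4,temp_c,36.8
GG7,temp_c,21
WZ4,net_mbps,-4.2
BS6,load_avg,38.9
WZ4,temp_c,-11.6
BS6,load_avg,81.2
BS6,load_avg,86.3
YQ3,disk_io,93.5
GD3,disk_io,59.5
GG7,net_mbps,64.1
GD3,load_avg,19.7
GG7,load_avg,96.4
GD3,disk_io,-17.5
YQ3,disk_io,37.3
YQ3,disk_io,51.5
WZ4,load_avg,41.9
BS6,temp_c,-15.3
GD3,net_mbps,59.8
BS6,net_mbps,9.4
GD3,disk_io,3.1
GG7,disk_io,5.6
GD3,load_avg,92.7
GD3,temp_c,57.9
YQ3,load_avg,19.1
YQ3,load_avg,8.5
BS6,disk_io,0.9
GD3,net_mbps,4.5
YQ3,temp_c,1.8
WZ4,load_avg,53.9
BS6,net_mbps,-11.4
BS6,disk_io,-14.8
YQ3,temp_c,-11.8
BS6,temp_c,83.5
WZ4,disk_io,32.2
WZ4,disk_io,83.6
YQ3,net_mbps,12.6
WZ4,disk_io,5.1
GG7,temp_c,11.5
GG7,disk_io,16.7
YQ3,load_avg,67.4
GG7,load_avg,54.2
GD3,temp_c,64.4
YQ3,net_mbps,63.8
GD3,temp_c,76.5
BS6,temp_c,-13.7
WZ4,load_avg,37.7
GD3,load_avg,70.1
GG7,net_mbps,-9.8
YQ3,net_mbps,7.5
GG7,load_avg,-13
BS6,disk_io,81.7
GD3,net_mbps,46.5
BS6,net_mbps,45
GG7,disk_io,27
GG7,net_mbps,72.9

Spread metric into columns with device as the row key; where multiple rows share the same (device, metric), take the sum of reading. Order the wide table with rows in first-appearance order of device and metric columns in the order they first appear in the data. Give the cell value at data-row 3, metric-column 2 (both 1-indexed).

83.9

With rows in first-appearance order of device, row 3 is device=YQ3. metric columns in first-appearance order: temp_c, net_mbps, load_avg, disk_io; column 2 is net_mbps.
Long rows with device=YQ3, metric=net_mbps: 12.6 + 63.8 + 7.5 = 83.9.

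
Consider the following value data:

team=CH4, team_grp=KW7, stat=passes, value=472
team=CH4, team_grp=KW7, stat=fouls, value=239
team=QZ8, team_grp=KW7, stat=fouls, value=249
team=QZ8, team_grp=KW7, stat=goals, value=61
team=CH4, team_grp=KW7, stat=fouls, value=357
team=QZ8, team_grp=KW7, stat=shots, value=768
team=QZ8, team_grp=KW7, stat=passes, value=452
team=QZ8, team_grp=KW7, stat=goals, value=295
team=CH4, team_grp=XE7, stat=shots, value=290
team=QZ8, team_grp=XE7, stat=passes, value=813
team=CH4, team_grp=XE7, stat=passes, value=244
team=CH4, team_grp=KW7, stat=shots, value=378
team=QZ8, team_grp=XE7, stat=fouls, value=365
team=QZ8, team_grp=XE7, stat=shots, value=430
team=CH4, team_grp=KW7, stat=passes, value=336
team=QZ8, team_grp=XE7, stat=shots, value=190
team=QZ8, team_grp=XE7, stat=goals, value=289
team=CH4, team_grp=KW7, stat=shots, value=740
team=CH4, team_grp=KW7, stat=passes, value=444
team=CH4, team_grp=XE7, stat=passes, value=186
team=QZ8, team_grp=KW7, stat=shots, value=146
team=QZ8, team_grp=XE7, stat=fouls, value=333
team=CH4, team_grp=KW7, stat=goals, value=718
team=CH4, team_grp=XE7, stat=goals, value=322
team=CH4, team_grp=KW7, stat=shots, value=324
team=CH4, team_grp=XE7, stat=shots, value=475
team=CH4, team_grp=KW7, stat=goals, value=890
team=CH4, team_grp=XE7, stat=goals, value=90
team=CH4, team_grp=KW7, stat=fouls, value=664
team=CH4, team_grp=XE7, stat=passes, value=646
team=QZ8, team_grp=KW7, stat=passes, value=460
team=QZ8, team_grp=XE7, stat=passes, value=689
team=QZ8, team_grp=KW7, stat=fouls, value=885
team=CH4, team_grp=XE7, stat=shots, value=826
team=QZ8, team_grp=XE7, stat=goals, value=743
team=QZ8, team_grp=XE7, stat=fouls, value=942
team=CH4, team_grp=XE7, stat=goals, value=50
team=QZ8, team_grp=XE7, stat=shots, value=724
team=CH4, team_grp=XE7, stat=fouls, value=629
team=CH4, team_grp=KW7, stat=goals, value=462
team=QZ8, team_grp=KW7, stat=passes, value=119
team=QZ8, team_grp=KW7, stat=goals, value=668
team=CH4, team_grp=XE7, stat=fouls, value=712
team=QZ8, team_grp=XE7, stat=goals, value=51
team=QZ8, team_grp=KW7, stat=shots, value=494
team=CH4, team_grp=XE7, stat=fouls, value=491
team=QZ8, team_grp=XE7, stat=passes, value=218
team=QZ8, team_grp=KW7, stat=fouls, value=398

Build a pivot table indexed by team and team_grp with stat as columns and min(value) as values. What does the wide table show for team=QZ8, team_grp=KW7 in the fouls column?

Rows with team=QZ8, team_grp=KW7 and stat=fouls: value values are 249, 885, 398.
min(249, 885, 398) = 249.

249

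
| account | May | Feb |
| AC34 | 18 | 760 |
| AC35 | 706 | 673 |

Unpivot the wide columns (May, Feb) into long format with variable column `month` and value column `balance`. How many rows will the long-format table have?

4

2 account values × 2 melted columns = 4 rows.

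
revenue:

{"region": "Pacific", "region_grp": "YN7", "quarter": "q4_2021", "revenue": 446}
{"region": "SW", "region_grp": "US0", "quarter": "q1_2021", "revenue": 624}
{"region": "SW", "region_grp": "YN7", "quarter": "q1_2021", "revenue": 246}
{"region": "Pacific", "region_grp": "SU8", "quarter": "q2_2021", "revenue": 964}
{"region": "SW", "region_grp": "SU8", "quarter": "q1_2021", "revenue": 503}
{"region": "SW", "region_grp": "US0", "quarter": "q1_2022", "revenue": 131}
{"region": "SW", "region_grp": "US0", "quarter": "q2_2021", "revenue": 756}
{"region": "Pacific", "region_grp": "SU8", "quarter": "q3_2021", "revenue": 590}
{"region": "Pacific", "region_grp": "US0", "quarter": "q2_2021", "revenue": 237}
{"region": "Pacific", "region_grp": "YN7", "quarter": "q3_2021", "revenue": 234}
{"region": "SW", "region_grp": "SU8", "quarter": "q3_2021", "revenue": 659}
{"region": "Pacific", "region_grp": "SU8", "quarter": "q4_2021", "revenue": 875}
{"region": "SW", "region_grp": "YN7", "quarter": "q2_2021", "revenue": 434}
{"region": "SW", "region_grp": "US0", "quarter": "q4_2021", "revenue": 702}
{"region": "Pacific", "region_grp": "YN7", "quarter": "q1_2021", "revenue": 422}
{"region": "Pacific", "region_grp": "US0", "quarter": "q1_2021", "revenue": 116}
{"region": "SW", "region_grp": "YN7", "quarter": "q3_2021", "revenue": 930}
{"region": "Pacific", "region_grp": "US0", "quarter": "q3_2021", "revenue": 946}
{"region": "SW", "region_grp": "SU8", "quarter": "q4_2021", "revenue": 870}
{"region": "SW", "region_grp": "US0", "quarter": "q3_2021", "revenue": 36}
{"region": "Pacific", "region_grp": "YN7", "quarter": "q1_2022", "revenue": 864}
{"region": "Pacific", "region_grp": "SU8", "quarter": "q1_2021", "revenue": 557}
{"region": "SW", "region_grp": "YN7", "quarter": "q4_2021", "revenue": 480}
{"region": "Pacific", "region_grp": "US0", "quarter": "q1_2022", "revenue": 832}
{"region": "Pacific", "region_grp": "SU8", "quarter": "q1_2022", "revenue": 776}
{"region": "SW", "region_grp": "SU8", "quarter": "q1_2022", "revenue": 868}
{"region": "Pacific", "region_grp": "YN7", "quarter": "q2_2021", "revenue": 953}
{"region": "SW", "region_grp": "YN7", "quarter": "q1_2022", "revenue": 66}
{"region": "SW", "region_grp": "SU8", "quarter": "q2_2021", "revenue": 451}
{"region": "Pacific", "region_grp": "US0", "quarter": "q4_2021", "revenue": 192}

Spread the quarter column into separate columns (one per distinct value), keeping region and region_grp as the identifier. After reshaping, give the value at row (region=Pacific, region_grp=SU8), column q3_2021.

590

Wide layout: rows indexed by region and region_grp, columns are the 5 distinct quarter values (q4_2021, q1_2021, q2_2021, q1_2022, q3_2021).
Cell (region=Pacific, region_grp=SU8, quarter=q3_2021) draws from the long row where region=Pacific, region_grp=SU8 and quarter=q3_2021, which has revenue=590.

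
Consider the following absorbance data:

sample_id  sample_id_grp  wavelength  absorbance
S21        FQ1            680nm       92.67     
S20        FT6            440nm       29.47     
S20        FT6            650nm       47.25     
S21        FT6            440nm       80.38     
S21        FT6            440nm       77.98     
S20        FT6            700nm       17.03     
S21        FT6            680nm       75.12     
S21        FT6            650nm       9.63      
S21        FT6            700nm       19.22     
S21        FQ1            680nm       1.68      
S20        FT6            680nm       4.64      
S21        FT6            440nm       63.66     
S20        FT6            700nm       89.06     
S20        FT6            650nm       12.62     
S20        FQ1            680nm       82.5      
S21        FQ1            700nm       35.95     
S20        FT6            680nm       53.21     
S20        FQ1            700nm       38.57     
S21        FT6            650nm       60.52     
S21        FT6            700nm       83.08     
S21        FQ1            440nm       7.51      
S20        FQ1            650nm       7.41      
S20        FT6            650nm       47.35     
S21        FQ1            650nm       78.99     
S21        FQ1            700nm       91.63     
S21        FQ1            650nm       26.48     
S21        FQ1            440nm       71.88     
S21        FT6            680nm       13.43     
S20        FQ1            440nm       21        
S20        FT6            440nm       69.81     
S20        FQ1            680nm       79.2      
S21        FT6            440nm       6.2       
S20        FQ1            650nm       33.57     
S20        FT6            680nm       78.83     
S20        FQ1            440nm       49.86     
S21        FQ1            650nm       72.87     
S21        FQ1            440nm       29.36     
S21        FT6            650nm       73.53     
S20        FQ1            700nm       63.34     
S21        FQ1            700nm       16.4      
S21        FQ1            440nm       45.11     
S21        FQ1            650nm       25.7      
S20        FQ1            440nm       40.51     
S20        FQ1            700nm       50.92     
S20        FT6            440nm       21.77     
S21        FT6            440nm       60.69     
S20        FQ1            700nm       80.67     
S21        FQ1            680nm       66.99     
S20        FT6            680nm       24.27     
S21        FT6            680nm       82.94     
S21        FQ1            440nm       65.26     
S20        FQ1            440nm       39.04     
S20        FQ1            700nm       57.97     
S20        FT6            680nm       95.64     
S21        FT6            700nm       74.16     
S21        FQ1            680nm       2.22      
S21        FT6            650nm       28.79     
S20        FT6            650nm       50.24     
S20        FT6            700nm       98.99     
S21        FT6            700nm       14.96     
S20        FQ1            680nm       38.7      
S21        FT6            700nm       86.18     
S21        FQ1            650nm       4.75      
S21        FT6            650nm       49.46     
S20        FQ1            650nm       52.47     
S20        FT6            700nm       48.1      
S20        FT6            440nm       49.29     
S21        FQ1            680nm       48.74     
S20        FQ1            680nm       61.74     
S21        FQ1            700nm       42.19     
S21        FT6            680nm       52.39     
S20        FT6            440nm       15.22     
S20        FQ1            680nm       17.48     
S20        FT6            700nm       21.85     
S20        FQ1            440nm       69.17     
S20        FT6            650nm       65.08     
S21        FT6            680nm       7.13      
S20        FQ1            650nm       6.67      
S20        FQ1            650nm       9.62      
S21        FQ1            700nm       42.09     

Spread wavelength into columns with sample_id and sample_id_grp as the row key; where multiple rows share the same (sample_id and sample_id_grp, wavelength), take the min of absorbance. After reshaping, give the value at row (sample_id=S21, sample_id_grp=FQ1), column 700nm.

Rows with sample_id=S21, sample_id_grp=FQ1 and wavelength=700nm: absorbance values are 35.95, 91.63, 16.4, 42.19, 42.09.
min(35.95, 91.63, 16.4, 42.19, 42.09) = 16.4.

16.4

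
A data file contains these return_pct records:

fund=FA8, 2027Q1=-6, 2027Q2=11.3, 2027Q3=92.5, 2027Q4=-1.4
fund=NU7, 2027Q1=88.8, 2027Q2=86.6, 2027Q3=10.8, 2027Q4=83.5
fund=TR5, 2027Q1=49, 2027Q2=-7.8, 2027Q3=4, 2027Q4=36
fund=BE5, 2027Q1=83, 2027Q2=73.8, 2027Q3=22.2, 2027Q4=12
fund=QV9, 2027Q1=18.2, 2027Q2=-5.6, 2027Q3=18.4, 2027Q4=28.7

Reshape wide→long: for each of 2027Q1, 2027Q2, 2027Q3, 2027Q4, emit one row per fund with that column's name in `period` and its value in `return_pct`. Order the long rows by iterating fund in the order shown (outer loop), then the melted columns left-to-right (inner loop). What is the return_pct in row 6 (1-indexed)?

86.6

20 rows total (5 × 4). Row 6: index ⌊(6-1)/4⌋ = 1 into fund → NU7; (6-1) mod 4 = 1 into the melted columns → 2027Q2.
So row 6 is (NU7, 2027Q2, 86.6); return_pct = 86.6.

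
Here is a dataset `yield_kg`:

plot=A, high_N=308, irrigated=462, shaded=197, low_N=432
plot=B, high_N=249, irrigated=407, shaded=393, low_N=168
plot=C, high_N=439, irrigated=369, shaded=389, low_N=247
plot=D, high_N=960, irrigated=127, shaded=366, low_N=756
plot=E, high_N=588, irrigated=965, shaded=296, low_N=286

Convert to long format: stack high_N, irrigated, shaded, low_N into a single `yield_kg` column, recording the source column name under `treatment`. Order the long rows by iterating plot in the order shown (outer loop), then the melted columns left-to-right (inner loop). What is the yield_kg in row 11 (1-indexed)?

20 rows total (5 × 4). Row 11: index ⌊(11-1)/4⌋ = 2 into plot → C; (11-1) mod 4 = 2 into the melted columns → shaded.
So row 11 is (C, shaded, 389); yield_kg = 389.

389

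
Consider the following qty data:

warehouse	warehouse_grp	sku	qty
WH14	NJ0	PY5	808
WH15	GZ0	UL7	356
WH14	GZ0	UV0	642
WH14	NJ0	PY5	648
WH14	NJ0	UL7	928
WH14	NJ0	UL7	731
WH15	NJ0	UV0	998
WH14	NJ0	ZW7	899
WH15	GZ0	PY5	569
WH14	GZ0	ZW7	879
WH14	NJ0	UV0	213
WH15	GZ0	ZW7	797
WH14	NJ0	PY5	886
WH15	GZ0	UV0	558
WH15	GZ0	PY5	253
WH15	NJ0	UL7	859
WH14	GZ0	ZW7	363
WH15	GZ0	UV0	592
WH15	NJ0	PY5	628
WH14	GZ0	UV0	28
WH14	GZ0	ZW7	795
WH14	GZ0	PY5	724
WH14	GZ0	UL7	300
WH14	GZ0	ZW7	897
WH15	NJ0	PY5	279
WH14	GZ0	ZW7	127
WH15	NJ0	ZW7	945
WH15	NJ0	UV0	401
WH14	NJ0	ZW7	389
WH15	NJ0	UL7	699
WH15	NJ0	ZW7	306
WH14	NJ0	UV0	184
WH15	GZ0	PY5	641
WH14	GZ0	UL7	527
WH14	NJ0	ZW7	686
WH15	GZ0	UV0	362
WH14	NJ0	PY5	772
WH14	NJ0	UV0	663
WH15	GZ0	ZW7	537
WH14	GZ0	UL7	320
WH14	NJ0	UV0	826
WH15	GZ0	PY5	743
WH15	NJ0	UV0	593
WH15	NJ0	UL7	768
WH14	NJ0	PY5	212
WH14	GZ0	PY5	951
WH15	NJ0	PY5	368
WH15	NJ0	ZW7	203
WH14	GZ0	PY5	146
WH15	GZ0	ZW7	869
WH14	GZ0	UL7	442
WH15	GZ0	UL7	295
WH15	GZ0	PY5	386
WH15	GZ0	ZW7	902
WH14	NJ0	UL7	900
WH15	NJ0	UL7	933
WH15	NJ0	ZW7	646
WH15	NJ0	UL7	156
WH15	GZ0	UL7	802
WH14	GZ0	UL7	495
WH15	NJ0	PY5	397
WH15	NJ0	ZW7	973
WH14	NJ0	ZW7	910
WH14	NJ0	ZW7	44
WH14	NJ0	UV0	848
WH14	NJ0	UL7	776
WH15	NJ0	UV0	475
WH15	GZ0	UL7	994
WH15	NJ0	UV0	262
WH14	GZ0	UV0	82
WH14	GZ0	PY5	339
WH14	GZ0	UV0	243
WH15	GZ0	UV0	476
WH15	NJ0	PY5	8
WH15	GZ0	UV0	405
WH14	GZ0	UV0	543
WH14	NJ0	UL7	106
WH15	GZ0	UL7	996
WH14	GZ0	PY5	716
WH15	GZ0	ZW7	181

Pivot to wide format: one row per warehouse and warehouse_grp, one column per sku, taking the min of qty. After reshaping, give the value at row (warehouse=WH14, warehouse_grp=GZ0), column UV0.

28

Rows with warehouse=WH14, warehouse_grp=GZ0 and sku=UV0: qty values are 642, 28, 82, 243, 543.
min(642, 28, 82, 243, 543) = 28.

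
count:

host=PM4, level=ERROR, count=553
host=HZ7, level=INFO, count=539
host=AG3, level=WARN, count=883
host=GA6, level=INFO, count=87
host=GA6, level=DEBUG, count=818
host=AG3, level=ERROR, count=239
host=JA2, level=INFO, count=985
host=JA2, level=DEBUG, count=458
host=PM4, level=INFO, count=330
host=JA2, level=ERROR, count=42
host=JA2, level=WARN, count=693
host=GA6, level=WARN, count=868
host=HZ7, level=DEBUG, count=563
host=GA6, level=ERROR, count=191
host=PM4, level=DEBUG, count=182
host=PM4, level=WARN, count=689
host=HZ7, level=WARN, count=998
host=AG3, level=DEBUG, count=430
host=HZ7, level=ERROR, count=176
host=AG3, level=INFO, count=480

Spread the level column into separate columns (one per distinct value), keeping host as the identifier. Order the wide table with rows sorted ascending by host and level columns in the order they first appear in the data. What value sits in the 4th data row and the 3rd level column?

With rows sorted ascending by host, row 4 is host=JA2. level columns in first-appearance order: ERROR, INFO, WARN, DEBUG; column 3 is WARN.
Long rows with host=JA2, level=WARN: count = 693.

693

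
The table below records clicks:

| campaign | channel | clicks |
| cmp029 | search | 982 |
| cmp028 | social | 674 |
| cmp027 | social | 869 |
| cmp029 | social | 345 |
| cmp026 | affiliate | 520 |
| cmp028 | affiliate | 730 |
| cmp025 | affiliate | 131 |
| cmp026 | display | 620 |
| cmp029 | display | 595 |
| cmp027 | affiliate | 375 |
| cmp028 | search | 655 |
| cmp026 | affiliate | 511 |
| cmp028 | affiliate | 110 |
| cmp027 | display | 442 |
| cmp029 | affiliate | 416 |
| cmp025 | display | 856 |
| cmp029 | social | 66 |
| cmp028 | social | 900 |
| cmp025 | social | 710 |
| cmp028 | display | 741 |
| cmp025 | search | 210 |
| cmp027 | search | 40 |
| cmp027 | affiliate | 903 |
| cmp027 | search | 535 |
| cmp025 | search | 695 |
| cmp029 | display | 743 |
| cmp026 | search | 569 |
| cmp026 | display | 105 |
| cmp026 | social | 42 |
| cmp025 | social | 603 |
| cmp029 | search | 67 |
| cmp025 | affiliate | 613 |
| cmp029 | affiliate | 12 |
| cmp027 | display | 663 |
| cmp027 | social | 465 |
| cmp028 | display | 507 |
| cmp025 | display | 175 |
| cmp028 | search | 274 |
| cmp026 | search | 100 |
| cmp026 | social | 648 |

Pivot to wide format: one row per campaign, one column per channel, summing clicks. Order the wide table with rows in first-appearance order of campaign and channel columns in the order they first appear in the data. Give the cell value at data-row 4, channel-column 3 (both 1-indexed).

With rows in first-appearance order of campaign, row 4 is campaign=cmp026. channel columns in first-appearance order: search, social, affiliate, display; column 3 is affiliate.
Long rows with campaign=cmp026, channel=affiliate: 520 + 511 = 1031.

1031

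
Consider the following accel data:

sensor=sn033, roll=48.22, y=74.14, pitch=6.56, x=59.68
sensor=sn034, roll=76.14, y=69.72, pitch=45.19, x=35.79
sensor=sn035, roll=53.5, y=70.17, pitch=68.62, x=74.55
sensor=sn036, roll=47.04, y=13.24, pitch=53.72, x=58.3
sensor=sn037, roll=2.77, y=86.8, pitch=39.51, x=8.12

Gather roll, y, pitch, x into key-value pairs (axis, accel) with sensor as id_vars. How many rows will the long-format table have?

20

5 sensor values × 4 melted columns = 20 rows.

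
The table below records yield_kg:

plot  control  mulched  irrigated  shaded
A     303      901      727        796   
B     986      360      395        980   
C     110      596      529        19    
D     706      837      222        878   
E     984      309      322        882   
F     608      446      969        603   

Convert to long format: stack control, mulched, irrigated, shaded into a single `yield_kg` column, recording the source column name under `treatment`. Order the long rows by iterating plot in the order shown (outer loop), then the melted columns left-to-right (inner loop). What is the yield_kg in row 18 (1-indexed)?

309

24 rows total (6 × 4). Row 18: index ⌊(18-1)/4⌋ = 4 into plot → E; (18-1) mod 4 = 1 into the melted columns → mulched.
So row 18 is (E, mulched, 309); yield_kg = 309.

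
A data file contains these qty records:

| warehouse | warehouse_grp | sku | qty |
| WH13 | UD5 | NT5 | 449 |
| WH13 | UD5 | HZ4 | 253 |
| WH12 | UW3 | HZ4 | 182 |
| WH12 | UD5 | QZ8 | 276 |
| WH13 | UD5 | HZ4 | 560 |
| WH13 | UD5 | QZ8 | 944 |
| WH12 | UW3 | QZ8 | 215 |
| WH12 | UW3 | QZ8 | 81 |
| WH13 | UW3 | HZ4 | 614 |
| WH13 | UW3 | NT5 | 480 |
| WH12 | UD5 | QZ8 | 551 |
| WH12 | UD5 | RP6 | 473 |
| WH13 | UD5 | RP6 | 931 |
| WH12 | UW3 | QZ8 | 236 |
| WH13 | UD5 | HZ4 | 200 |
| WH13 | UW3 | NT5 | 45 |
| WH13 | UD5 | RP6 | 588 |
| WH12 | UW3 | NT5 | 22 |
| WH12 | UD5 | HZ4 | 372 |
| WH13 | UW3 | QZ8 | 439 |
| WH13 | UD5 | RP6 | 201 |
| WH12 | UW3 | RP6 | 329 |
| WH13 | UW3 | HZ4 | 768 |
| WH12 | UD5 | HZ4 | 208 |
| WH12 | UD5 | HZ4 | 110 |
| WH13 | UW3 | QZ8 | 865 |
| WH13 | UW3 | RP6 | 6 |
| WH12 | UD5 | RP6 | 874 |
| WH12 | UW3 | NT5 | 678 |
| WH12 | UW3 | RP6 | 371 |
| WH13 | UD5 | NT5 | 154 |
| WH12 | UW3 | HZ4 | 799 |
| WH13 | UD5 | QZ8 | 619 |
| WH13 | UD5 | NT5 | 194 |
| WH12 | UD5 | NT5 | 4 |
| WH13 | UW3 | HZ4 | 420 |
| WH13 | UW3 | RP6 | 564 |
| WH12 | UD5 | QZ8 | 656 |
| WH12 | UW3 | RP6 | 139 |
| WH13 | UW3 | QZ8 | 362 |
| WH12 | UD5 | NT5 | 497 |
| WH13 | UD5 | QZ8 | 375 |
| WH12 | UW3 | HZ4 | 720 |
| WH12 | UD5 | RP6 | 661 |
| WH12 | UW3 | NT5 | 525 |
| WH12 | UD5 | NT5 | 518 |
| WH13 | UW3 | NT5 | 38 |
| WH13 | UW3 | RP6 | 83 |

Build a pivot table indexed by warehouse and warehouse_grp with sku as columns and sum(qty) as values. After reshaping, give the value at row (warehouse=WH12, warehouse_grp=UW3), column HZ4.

1701

Rows with warehouse=WH12, warehouse_grp=UW3 and sku=HZ4: qty values are 182, 799, 720.
182 + 799 + 720 = 1701.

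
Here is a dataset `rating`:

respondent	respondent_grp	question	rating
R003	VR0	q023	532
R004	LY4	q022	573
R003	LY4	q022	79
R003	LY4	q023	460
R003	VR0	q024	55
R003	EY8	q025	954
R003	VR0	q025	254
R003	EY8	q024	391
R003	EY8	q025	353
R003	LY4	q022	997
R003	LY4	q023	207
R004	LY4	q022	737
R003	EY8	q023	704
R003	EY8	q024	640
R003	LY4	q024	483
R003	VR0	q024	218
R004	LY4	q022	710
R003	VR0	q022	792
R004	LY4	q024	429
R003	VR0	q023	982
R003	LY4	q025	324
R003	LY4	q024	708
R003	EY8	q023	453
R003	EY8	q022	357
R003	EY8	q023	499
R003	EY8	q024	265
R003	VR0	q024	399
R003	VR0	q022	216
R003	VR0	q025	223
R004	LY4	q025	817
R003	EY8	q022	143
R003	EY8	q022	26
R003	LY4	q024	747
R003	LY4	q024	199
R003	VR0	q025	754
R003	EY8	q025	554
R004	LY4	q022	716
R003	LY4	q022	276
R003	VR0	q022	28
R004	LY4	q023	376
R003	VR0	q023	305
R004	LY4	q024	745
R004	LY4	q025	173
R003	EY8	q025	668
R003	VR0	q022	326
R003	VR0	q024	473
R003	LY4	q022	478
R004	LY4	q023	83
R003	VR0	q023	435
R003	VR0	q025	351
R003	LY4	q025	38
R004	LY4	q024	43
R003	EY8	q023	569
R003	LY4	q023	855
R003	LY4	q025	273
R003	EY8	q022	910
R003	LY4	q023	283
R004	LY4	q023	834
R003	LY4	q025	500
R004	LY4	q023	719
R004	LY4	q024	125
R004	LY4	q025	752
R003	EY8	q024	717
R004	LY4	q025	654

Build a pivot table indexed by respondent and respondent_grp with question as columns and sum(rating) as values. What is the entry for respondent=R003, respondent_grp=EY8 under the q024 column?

Rows with respondent=R003, respondent_grp=EY8 and question=q024: rating values are 391, 640, 265, 717.
391 + 640 + 265 + 717 = 2013.

2013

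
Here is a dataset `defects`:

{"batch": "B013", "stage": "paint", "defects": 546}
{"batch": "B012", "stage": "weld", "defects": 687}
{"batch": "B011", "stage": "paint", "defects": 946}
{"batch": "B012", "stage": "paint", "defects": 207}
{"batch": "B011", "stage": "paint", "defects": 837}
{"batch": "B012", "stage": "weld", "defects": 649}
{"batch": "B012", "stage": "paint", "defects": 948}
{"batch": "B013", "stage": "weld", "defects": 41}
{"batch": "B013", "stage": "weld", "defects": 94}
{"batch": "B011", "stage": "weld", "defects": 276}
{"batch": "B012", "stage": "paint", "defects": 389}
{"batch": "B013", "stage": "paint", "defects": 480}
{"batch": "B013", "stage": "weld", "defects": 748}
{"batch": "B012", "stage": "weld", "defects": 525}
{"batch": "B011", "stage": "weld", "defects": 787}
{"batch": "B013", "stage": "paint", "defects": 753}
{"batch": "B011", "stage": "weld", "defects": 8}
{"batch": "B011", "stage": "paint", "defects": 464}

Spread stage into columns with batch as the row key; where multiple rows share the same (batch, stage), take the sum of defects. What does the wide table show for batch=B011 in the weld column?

Rows with batch=B011 and stage=weld: defects values are 276, 787, 8.
276 + 787 + 8 = 1071.

1071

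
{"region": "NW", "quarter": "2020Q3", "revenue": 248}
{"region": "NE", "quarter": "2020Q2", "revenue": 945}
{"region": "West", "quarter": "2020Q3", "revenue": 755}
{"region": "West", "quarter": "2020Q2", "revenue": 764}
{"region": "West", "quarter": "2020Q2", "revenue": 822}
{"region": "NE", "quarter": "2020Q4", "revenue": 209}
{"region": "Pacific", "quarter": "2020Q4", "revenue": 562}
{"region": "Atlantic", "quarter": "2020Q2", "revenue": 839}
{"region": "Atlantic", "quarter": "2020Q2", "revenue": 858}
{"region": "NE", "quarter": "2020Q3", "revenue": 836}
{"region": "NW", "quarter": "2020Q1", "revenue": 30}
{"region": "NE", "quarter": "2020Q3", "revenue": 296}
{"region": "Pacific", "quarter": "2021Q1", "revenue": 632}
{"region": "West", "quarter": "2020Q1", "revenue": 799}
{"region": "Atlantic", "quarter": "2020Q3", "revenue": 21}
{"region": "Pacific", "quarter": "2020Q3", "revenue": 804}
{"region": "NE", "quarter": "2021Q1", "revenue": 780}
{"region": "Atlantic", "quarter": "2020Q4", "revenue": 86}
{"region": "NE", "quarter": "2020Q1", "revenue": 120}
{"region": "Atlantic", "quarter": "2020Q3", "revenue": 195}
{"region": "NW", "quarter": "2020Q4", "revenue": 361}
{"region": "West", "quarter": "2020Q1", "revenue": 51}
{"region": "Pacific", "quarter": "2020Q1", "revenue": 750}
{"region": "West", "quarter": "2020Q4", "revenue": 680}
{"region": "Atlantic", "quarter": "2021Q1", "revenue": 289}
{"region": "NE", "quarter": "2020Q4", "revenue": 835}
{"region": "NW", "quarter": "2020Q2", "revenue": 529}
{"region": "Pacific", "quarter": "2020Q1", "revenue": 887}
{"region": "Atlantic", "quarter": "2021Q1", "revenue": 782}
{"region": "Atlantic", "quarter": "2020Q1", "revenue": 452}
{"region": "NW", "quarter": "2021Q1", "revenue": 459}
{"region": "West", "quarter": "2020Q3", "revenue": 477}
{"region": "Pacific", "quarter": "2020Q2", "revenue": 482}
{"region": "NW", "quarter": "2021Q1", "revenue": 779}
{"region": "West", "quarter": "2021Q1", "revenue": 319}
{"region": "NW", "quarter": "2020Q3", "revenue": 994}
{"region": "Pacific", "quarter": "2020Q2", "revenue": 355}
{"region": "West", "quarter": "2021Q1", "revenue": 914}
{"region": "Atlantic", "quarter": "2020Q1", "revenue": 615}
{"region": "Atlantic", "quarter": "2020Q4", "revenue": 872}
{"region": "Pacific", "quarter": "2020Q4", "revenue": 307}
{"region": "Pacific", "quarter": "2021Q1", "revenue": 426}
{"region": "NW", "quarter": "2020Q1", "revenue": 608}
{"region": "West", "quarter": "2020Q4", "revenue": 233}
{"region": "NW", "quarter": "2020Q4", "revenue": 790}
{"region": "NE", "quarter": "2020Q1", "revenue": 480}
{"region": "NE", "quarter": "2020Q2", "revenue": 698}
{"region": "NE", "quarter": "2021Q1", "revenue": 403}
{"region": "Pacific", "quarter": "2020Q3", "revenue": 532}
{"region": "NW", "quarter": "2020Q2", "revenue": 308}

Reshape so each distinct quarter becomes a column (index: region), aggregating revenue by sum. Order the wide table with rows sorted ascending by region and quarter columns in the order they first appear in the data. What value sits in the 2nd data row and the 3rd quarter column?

With rows sorted ascending by region, row 2 is region=NE. quarter columns in first-appearance order: 2020Q3, 2020Q2, 2020Q4, 2020Q1, 2021Q1; column 3 is 2020Q4.
Long rows with region=NE, quarter=2020Q4: 209 + 835 = 1044.

1044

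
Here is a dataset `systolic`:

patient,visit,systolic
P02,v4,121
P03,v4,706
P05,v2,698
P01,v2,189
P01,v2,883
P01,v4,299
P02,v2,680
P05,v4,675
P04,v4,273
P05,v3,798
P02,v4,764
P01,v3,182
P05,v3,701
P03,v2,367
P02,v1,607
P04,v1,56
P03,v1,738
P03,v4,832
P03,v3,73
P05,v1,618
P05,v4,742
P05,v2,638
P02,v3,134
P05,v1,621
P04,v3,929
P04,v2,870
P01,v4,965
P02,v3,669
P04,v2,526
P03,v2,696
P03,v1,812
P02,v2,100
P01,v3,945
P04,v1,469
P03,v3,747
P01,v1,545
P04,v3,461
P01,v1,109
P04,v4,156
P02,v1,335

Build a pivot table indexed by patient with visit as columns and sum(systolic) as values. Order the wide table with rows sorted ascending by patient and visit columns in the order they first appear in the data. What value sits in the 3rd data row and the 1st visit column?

With rows sorted ascending by patient, row 3 is patient=P03. visit columns in first-appearance order: v4, v2, v3, v1; column 1 is v4.
Long rows with patient=P03, visit=v4: 706 + 832 = 1538.

1538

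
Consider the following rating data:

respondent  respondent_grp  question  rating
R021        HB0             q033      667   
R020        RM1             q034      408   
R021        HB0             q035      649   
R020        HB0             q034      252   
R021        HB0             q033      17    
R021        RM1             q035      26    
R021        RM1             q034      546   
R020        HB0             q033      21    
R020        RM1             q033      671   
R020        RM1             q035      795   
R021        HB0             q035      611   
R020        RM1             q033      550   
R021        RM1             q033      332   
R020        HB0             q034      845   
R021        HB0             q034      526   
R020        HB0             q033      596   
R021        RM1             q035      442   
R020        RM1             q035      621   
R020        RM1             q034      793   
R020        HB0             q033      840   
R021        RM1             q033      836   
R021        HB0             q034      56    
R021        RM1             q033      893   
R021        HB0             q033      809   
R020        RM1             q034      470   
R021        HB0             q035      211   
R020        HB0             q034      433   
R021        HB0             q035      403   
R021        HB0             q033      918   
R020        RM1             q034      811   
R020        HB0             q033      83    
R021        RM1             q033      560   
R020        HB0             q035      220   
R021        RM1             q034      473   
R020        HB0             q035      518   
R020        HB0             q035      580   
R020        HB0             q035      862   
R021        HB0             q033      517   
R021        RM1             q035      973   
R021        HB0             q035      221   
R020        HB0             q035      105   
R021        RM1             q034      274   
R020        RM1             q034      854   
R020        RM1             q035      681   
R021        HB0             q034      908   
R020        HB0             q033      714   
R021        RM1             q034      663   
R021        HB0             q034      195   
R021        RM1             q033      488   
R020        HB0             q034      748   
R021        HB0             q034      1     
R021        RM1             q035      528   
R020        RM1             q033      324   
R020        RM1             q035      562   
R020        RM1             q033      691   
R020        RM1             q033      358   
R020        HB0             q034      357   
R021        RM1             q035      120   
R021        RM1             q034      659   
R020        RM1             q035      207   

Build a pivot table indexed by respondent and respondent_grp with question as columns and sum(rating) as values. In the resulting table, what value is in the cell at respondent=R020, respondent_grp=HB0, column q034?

2635

Rows with respondent=R020, respondent_grp=HB0 and question=q034: rating values are 252, 845, 433, 748, 357.
252 + 845 + 433 + 748 + 357 = 2635.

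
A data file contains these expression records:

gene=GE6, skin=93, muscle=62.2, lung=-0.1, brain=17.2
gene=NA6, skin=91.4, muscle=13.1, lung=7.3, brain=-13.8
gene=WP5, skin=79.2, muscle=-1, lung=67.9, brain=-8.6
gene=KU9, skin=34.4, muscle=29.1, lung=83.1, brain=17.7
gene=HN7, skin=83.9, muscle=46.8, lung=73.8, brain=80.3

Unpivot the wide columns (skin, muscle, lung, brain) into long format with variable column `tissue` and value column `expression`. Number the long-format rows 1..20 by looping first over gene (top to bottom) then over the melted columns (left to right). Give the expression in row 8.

-13.8

20 rows total (5 × 4). Row 8: index ⌊(8-1)/4⌋ = 1 into gene → NA6; (8-1) mod 4 = 3 into the melted columns → brain.
So row 8 is (NA6, brain, -13.8); expression = -13.8.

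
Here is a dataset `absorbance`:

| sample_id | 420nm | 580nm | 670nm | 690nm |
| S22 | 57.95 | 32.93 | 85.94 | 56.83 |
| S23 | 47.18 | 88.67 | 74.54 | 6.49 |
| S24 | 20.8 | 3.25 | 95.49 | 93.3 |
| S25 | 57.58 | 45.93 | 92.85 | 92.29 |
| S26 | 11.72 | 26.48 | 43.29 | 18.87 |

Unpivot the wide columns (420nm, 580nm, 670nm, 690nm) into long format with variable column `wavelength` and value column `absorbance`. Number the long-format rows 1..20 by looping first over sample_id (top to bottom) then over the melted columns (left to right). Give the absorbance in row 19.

20 rows total (5 × 4). Row 19: index ⌊(19-1)/4⌋ = 4 into sample_id → S26; (19-1) mod 4 = 2 into the melted columns → 670nm.
So row 19 is (S26, 670nm, 43.29); absorbance = 43.29.

43.29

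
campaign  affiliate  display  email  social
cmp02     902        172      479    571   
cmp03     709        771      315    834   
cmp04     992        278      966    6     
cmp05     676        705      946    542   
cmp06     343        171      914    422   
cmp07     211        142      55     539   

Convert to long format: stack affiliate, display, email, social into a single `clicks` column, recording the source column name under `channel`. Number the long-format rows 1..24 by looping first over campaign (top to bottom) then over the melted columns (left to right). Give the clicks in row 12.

6

24 rows total (6 × 4). Row 12: index ⌊(12-1)/4⌋ = 2 into campaign → cmp04; (12-1) mod 4 = 3 into the melted columns → social.
So row 12 is (cmp04, social, 6); clicks = 6.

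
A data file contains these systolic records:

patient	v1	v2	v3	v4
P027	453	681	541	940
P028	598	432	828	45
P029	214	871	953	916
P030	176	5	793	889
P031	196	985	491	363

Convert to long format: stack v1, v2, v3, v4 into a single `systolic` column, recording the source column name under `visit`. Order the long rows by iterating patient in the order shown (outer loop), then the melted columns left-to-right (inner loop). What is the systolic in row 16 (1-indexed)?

20 rows total (5 × 4). Row 16: index ⌊(16-1)/4⌋ = 3 into patient → P030; (16-1) mod 4 = 3 into the melted columns → v4.
So row 16 is (P030, v4, 889); systolic = 889.

889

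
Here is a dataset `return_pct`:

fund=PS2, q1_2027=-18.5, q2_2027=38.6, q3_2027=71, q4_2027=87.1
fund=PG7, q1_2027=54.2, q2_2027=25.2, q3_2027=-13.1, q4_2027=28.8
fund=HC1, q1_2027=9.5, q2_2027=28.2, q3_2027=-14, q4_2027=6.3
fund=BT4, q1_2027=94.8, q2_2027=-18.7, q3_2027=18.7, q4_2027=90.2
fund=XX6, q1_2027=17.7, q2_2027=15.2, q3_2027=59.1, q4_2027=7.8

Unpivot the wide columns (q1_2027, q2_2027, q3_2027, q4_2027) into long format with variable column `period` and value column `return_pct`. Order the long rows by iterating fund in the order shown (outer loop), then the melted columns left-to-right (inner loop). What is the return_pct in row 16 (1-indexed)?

90.2

20 rows total (5 × 4). Row 16: index ⌊(16-1)/4⌋ = 3 into fund → BT4; (16-1) mod 4 = 3 into the melted columns → q4_2027.
So row 16 is (BT4, q4_2027, 90.2); return_pct = 90.2.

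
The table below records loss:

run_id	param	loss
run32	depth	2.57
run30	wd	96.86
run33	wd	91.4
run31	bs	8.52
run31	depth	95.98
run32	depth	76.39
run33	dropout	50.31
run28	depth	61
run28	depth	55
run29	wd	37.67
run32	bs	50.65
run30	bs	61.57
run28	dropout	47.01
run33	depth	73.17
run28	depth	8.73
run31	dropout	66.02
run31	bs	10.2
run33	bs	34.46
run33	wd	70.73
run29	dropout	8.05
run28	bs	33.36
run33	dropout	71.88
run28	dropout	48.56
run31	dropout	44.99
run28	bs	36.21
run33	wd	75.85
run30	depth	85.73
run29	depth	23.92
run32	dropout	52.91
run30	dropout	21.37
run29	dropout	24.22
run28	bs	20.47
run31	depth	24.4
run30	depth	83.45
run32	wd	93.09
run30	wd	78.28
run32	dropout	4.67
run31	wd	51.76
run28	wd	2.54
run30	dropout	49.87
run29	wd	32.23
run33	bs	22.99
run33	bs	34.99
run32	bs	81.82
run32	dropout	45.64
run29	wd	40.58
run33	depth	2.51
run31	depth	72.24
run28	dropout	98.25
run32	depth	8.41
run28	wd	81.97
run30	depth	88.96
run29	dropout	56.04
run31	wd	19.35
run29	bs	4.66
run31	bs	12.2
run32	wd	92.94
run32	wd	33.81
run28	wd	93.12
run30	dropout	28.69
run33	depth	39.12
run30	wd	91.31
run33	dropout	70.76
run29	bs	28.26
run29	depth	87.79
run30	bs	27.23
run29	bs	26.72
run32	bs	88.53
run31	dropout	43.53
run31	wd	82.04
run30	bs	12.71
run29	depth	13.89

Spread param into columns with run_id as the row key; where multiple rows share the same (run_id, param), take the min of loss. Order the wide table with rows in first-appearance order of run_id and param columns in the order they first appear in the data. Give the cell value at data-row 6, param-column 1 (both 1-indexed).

With rows in first-appearance order of run_id, row 6 is run_id=run29. param columns in first-appearance order: depth, wd, bs, dropout; column 1 is depth.
Long rows with run_id=run29, param=depth: min(23.92, 87.79, 13.89) = 13.89.

13.89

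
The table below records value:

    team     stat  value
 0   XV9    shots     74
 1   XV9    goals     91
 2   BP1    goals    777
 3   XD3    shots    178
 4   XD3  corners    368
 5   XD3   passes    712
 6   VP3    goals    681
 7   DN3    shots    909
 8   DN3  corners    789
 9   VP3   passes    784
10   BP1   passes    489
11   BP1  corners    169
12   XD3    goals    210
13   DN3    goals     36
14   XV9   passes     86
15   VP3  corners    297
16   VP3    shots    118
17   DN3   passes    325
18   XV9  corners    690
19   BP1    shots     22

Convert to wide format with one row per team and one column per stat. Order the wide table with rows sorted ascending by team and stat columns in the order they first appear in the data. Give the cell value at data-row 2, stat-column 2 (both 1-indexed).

36

With rows sorted ascending by team, row 2 is team=DN3. stat columns in first-appearance order: shots, goals, corners, passes; column 2 is goals.
Long rows with team=DN3, stat=goals: value = 36.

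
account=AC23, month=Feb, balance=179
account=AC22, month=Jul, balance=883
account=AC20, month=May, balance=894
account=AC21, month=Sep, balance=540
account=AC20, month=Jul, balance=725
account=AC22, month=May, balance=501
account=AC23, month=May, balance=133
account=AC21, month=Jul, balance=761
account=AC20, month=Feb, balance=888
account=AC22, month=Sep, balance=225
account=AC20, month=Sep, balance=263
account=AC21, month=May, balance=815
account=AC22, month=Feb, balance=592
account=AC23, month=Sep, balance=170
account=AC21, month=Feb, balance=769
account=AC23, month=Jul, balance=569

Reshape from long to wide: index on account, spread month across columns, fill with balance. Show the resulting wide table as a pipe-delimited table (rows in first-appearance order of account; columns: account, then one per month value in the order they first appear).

Columns: account plus the 4 distinct month values (Feb, Jul, May, Sep).
For example, row AC23 column Feb takes balance=179 from the long row (AC23, Feb).

| account | Feb | Jul | May | Sep |
| AC23 | 179 | 569 | 133 | 170 |
| AC22 | 592 | 883 | 501 | 225 |
| AC20 | 888 | 725 | 894 | 263 |
| AC21 | 769 | 761 | 815 | 540 |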